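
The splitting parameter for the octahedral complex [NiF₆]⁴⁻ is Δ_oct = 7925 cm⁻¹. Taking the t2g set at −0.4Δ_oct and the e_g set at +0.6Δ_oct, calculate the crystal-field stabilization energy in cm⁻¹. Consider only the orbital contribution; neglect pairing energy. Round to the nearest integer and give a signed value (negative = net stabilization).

Each F⁻ contributes -1; 6 × (-1) = -6. With overall charge -4, Ni is in the +2 oxidation state.
Ni is in group 10, so Ni²⁺ is d⁸ (10 − 2 = 8).
The d⁸ electrons fill as t2g^6 e_g^2.
Orbital CFSE = 6(-0.4) + 2(0.6) = -1.2Δ_oct = -1.2 × 7925 = -9510 cm⁻¹.

-9510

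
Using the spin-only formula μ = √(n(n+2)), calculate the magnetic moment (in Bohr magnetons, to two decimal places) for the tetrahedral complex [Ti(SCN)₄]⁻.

1.73 Bohr magnetons

Each SCN⁻ contributes -1; 4 × (-1) = -4. With overall charge -1, Ti is in the +3 oxidation state.
Group 4 minus oxidation state +3 gives a d¹ configuration for Ti³⁺.
With tetrahedral geometry the complex is necessarily high-spin.
Configuration: e¹ t₂⁰ → 1 unpaired electron.
μ(spin-only) = √[1(1+2)] = √3 ≈ 1.73 Bohr magnetons.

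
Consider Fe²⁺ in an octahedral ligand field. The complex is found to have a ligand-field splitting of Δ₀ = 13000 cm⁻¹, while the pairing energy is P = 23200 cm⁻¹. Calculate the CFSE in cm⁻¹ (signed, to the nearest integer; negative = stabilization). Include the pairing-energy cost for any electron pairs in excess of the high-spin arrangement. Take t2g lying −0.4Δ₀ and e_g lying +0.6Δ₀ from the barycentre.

Fe is in group 8, so Fe²⁺ is d⁶ (8 − 2 = 6).
Here Δ₀ < P (13000 < 23200), so the high-spin state is favoured.
That gives t2g^4 e_g^2.
Orbital CFSE = -0.4Δ₀ = -0.4 × 13000 = -5200 cm⁻¹.
High-spin has no excess pairs, so no pairing correction applies.

-5200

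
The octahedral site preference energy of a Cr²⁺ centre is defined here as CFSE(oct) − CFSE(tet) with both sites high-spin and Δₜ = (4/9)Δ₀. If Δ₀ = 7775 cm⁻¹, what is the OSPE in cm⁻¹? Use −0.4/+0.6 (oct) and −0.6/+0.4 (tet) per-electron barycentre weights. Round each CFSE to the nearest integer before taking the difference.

-3283

Cr is in group 6, so Cr²⁺ is d⁴ (6 − 2 = 4).
Octahedral (high-spin): t₂g³ eg¹, CFSE = 3(−0.4) + 1(+0.6) = -0.6Δ₀ = -0.6 × 7775 = -4665 cm⁻¹.
Tetrahedral: e² t₂², CFSE = 2(−0.6) + 2(+0.4) = -0.4Δₜ = -0.4 × (4/9) × 7775 = -1382 cm⁻¹.
OSPE = CFSE(oct) − CFSE(tet) = -4665 − (-1382) = -3283 cm⁻¹.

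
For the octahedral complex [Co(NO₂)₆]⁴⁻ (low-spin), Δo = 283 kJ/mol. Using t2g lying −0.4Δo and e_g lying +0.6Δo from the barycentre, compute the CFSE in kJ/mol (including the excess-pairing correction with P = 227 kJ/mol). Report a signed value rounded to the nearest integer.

Each NO₂⁻ contributes -1; 6 × (-1) = -6. With overall charge -4, Co is in the +2 oxidation state.
Co²⁺: group 9, so d-count = 9 − 2 = 7.
Electron filling gives t2g^6 e_g^1.
Orbital CFSE = 6(-0.4) + 1(0.6) = -1.8Δo = -1.8 × 283 = -509 kJ/mol.
Relative to high-spin t2g^5 e_g^2 (2 paired), the low-spin configuration has 1 additional pair, contributing +1 × 227 = +227 kJ/mol.
Combining: -509 + 227 = -282 kJ/mol.

-282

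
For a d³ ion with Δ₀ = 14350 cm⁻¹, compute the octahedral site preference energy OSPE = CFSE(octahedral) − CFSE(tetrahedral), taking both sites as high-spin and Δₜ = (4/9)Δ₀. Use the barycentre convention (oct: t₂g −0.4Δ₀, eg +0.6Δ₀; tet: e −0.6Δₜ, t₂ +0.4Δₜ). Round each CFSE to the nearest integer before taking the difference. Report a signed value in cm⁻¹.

-12118

In an octahedral site d³ (HS) is t2g^3 e_g^0, giving CFSE(oct) = -1.2Δ₀ = -17220 cm⁻¹.
In a tetrahedral site the filling is e^2 t2^1: CFSE(tet) = -0.8Δₜ = -0.8 × (4/9)(14350) = -5102 cm⁻¹.
OSPE = CFSE(oct) − CFSE(tet) = -17220 − (-5102) = -12118 cm⁻¹.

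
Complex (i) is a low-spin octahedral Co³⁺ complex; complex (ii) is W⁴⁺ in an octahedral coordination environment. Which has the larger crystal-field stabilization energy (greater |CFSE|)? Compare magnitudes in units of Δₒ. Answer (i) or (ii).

(i): Group 9 minus oxidation state +3 gives a d⁶ configuration for Co³⁺; t₂g⁶ eg⁰, CFSE = -2.4Δₒ.
(ii): W sits in group 6; removing 4 electrons leaves W⁴⁺ with 6 − 4 = 2 d electrons; t₂g² eg⁰, CFSE = -0.8Δₒ.
So (i) has the larger |CFSE|.

(i)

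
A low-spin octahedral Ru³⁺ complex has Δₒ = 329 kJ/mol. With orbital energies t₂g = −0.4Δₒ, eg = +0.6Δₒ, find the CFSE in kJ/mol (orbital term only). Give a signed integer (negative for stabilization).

-658

Ru sits in group 8; removing 3 electrons leaves Ru³⁺ with 8 − 3 = 5 d electrons.
Configuration: t₂g⁵ eg⁰.
Orbital CFSE = 5(-0.4) + 0(0.6) = -2.0Δₒ = -2.0 × 329 = -658 kJ/mol.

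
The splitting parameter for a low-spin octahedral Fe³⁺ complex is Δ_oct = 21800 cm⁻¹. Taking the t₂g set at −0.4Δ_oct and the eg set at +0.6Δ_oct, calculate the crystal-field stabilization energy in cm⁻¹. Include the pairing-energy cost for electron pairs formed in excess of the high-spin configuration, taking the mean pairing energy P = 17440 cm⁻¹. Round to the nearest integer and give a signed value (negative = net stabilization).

Group 8 minus oxidation state +3 gives a d⁵ configuration for Fe³⁺.
The d⁵ electrons fill as t₂g⁵ eg⁰.
Orbital CFSE = 5(-0.4) + 0(0.6) = -2.0Δ_oct = -2.0 × 21800 = -43600 cm⁻¹.
Relative to high-spin t₂g³ eg² (0 paired), the low-spin configuration has 2 additional pairs, contributing +2 × 17440 = +34880 cm⁻¹.
Overall CFSE = -43600 + 34880 = -8720 cm⁻¹.

-8720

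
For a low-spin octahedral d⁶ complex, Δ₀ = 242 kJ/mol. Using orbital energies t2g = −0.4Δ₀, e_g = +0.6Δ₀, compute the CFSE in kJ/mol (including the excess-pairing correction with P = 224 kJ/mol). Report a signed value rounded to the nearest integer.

The d⁶ electrons fill as t2g^6 e_g^0.
Orbital CFSE = 6(-0.4) + 0(0.6) = -2.4Δ₀ = -2.4 × 242 = -581 kJ/mol.
Pairing penalty: 3 pairs vs 1 in the high-spin reference → 2 extra × P = 448 kJ/mol.
Overall CFSE = -581 + 448 = -133 kJ/mol.

-133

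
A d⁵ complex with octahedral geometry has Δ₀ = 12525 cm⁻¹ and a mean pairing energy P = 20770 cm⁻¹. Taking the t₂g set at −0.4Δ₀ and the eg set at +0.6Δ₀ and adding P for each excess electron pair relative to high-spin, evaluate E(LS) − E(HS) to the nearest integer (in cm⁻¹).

High-spin d⁵ fills as t₂g³ eg² with CFSE 3(−0.4) + 2(+0.6) = 0.0Δ₀ = 0 cm⁻¹.
Low-spin: t₂g⁵ eg⁰, orbital CFSE = -2.0Δ₀ = -25050 cm⁻¹; plus 2 excess pairs × P = +41540 cm⁻¹; total 16490 cm⁻¹.
E(LS) − E(HS) = 16490 − (0) = 16490 cm⁻¹.

16490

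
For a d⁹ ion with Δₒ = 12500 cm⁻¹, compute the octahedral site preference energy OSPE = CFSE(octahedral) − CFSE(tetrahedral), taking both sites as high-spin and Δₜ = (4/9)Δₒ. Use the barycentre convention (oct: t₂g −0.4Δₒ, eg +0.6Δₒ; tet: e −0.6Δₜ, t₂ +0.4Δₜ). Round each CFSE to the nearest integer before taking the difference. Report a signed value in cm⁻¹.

Octahedral (high-spin): t2g^6 e_g^3, CFSE = 6(−0.4) + 3(+0.6) = -0.6Δₒ = -0.6 × 12500 = -7500 cm⁻¹.
Tetrahedral: e^4 t2^5, CFSE = 4(−0.6) + 5(+0.4) = -0.4Δₜ = -0.4 × (4/9) × 12500 = -2222 cm⁻¹.
OSPE = -7500 − (-2222) = -5278 cm⁻¹.

-5278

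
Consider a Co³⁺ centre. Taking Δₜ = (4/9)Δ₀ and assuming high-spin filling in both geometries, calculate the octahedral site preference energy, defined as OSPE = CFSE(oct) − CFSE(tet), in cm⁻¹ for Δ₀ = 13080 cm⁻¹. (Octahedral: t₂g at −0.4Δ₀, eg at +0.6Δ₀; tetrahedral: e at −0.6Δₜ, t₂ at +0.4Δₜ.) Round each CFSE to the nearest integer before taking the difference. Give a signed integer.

Co sits in group 9; removing 3 electrons leaves Co³⁺ with 9 − 3 = 6 d electrons.
Octahedral high-spin t₂g⁴ eg²: CFSE = -0.4 × 13080 = -5232 cm⁻¹.
In a tetrahedral site the filling is e³ t₂³: CFSE(tet) = -0.6Δₜ = -0.6 × (4/9)(13080) = -3488 cm⁻¹.
OSPE = CFSE(oct) − CFSE(tet) = -5232 − (-3488) = -1744 cm⁻¹.

-1744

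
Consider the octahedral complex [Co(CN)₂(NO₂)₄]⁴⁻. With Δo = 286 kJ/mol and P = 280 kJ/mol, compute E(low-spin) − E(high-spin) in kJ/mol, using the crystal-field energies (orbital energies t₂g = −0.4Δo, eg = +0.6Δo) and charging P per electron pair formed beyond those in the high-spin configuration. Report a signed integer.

Ligand charges: 2×(-1) from CN⁻ and 4×(-1) from NO₂⁻ sum to -6; with overall charge -4, Co is +2.
Co²⁺: group 9, so d-count = 9 − 2 = 7.
High-spin: t₂g⁵ eg², CFSE = -0.8Δo = -229 kJ/mol.
For low-spin the configuration is t₂g⁶ eg¹: orbital energy -1.8 × 286 = -515 kJ/mol, and 1 additional pair relative to high-spin adds 280 kJ/mol, giving -235 kJ/mol.
E(LS) − E(HS) = -235 − (-229) = -6 kJ/mol.

-6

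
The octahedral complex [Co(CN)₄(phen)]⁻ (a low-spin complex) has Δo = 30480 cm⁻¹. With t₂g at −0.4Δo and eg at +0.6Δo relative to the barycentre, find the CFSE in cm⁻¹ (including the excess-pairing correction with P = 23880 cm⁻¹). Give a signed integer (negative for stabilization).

-25392

Ligand charges: 4×(-1) from CN⁻ and 1×(+0) from phen sum to -4; with overall charge -1, Co is +3.
Co³⁺: group 9, so d-count = 9 − 3 = 6.
Configuration: t₂g⁶ eg⁰.
CFSE(orbital) = 6×(-0.4Δo) + 0×(0.6Δo) = -2.4Δo; with Δo = 30480 cm⁻¹ that is -73152 cm⁻¹.
High-spin d⁶ would be t₂g⁴ eg² with 1 pair; low-spin has 3, so 2 excess pairs cost +2P = +47760 cm⁻¹.
Combining: -73152 + 47760 = -25392 cm⁻¹.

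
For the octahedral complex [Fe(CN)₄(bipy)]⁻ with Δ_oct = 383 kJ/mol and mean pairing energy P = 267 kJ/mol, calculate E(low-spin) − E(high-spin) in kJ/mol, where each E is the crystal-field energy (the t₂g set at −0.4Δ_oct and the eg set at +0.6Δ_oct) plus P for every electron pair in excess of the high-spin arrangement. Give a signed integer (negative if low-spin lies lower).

-232

Ligand charges: 4×(-1) from CN⁻ and 1×(+0) from bipy sum to -4; with overall charge -1, Fe is +3.
Fe³⁺: group 8, so d-count = 8 − 3 = 5.
In the high-spin limit (t₂g³ eg²) the orbital term is 0.0Δ_oct = 0 kJ/mol, with no excess pairing.
Low-spin: t₂g⁵ eg⁰, orbital CFSE = -2.0Δ_oct = -766 kJ/mol; plus 2 excess pairs × P = +534 kJ/mol; total -232 kJ/mol.
E(LS) − E(HS) = -232 − (0) = -232 kJ/mol.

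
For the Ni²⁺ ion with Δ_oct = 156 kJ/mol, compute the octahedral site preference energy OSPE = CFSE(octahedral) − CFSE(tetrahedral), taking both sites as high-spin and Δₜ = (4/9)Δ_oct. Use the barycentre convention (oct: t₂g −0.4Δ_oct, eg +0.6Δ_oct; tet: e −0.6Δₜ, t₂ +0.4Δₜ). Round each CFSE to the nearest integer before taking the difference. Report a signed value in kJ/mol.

Group 10 minus oxidation state +2 gives a d⁸ configuration for Ni²⁺.
In an octahedral site d⁸ (HS) is t₂g⁶ eg², giving CFSE(oct) = -1.2Δ_oct = -187 kJ/mol.
Tetrahedral e⁴ t₂⁴ gives -0.8Δₜ = -0.8 × (4/9) × 156 = -55 kJ/mol.
Subtracting, OSPE = -187 − (-55) = -132 kJ/mol.

-132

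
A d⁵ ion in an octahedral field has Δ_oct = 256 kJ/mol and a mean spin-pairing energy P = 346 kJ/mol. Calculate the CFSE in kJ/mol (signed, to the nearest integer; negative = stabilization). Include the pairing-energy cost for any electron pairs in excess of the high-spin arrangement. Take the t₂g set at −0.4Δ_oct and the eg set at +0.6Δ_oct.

0

Here Δ_oct < P (256 < 346), so the high-spin state is favoured.
That gives t₂g³ eg².
Orbital CFSE = 0.0Δ_oct = 0.0 × 256 = 0 kJ/mol.
High-spin has no excess pairs, so no pairing correction applies.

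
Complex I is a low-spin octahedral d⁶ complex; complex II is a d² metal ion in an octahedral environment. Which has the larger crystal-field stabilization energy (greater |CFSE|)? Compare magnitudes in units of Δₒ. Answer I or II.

I

I: t₂g⁶ eg⁰, CFSE = -2.4Δₒ.
II: For octahedral d² the high- and low-spin configurations coincide; t₂g² eg⁰, CFSE = -0.8Δₒ.
So I has the larger |CFSE|.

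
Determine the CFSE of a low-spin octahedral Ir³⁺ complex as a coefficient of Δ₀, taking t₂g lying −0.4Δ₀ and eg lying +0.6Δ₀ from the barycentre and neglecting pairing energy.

-2.4 Δ₀

Ir³⁺: group 9, so d-count = 9 − 3 = 6.
Configuration: t₂g⁶ eg⁰.
CFSE = 6(-0.4Δ₀) + 0(0.6Δ₀) = -2.4Δ₀ + 0.0Δ₀ = -2.4Δ₀.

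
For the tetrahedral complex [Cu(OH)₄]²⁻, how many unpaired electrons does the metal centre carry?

Each OH⁻ contributes -1; 4 × (-1) = -4. With overall charge -2, Cu is in the +2 oxidation state.
Cu²⁺: group 11, so d-count = 11 − 2 = 9.
With tetrahedral geometry the complex is necessarily high-spin.
Configuration: e^4 t2^5, giving 1 unpaired electron.

1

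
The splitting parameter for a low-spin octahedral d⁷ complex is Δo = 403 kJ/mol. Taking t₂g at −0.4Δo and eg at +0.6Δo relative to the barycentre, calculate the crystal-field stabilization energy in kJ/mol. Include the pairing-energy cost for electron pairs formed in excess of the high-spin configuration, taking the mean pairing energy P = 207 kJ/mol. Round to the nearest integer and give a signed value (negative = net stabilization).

-518

Configuration: t₂g⁶ eg¹.
Orbital CFSE = 6(-0.4) + 1(0.6) = -1.8Δo = -1.8 × 403 = -725 kJ/mol.
Pairing penalty: 3 pairs vs 2 in the high-spin reference → 1 extra × P = 207 kJ/mol.
Combining: -725 + 207 = -518 kJ/mol.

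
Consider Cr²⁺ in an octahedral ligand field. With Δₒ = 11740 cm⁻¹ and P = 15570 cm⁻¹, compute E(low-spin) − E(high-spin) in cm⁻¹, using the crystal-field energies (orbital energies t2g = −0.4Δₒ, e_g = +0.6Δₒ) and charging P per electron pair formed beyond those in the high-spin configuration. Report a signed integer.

3830

Cr sits in group 6; removing 2 electrons leaves Cr²⁺ with 6 − 2 = 4 d electrons.
High-spin: t2g^3 e_g^1, CFSE = -0.6Δₒ = -7044 cm⁻¹.
For low-spin the configuration is t2g^4 e_g^0: orbital energy -1.6 × 11740 = -18784 cm⁻¹, and 1 additional pair relative to high-spin adds 15570 cm⁻¹, giving -3214 cm⁻¹.
E(LS) − E(HS) = -3214 − (-7044) = 3830 cm⁻¹.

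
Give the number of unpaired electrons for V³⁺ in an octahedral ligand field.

2

V sits in group 5; removing 3 electrons leaves V³⁺ with 5 − 3 = 2 d electrons.
Configuration: t₂g² eg⁰, giving 2 unpaired electrons.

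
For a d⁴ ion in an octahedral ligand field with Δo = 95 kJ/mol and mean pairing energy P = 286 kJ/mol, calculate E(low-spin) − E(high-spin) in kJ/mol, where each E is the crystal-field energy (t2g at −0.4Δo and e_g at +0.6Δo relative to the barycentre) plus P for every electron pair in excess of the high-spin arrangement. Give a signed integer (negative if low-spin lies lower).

High-spin d⁴ fills as t2g^3 e_g^1 with CFSE 3(−0.4) + 1(+0.6) = -0.6Δo = -57 kJ/mol.
Low-spin t2g^4 e_g^0 gives -1.6Δo = -152 kJ/mol, but forming 1 extra pair costs 1P = 286 kJ/mol, so E(LS) = -152 + 286 = 134 kJ/mol.
The difference is 134 − (-57) = 191 kJ/mol, so high-spin lies lower.

191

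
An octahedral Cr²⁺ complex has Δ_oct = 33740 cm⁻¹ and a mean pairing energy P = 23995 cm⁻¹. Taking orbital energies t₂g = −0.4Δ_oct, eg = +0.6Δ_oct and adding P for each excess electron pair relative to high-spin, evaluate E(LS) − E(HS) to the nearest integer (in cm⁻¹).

-9745

Cr sits in group 6; removing 2 electrons leaves Cr²⁺ with 6 − 2 = 4 d electrons.
In the high-spin limit (t₂g³ eg¹) the orbital term is -0.6Δ_oct = -20244 cm⁻¹, with no excess pairing.
Low-spin t₂g⁴ eg⁰ gives -1.6Δ_oct = -53984 cm⁻¹, but forming 1 extra pair costs 1P = 23995 cm⁻¹, so E(LS) = -53984 + 23995 = -29989 cm⁻¹.
The difference is -29989 − (-20244) = -9745 cm⁻¹, so low-spin lies lower.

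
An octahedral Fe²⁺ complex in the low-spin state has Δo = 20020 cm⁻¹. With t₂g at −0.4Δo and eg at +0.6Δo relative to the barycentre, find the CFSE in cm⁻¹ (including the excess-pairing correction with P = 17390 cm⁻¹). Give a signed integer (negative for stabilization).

-13268

Group 8 minus oxidation state +2 gives a d⁶ configuration for Fe²⁺.
Configuration: t₂g⁶ eg⁰.
The orbital stabilization is -2.4Δo = -2.4 × 20020 = -48048 cm⁻¹.
Pairing penalty: 3 pairs vs 1 in the high-spin reference → 2 extra × P = 34780 cm⁻¹.
Combining: -48048 + 34780 = -13268 cm⁻¹.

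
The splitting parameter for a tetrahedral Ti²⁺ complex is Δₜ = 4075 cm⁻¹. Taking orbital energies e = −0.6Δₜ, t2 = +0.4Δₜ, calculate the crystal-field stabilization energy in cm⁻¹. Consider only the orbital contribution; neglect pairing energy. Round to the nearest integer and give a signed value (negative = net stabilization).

Group 4 minus oxidation state +2 gives a d² configuration for Ti²⁺.
Tetrahedral fields are weak (Δₜ ≈ 4/9 Δₒ), so electrons fill high-spin.
Configuration: e^2 t2^0.
Orbital CFSE = 2(-0.6) + 0(0.4) = -1.2Δₜ = -1.2 × 4075 = -4890 cm⁻¹.

-4890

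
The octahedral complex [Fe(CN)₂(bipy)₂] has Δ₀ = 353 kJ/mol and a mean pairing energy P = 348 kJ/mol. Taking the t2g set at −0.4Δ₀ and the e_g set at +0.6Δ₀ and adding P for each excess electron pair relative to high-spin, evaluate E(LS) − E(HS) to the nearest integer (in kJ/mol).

Ligand charges: 2×(-1) from CN⁻ and 2×(+0) from bipy sum to -2; with overall charge +0, Fe is +2.
Group 8 minus oxidation state +2 gives a d⁶ configuration for Fe²⁺.
High-spin d⁶ fills as t2g^4 e_g^2 with CFSE 4(−0.4) + 2(+0.6) = -0.4Δ₀ = -141 kJ/mol.
Low-spin t2g^6 e_g^0 gives -2.4Δ₀ = -847 kJ/mol, but forming 2 extra pairs costs 2P = 696 kJ/mol, so E(LS) = -847 + 696 = -151 kJ/mol.
Thus E(LS) − E(HS) = -10 kJ/mol.

-10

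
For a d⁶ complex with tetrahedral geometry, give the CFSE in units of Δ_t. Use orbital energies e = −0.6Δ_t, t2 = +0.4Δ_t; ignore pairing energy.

Tetrahedral splitting is small, so the complex is high-spin.
Configuration: e^3 t2^3.
CFSE = 3(-0.6Δ_t) + 3(0.4Δ_t) = -1.8Δ_t + 1.2Δ_t = -0.6Δ_t.

-0.6 Δ_t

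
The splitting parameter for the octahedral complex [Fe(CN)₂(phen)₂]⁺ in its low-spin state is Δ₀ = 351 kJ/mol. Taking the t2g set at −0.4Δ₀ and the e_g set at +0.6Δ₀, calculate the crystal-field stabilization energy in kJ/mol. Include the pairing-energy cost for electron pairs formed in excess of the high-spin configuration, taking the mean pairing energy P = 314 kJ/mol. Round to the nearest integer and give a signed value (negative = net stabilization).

Ligand charges: 2×(-1) from CN⁻ and 2×(+0) from phen sum to -2; with overall charge +1, Fe is +3.
Fe is in group 8, so Fe³⁺ is d⁵ (8 − 3 = 5).
The d⁵ electrons fill as t2g^5 e_g^0.
CFSE(orbital) = 5×(-0.4Δ₀) + 0×(0.6Δ₀) = -2.0Δ₀; with Δ₀ = 351 kJ/mol that is -702 kJ/mol.
Pairing penalty: 2 pairs vs 0 in the high-spin reference → 2 extra × P = 628 kJ/mol.
Combining: -702 + 628 = -74 kJ/mol.

-74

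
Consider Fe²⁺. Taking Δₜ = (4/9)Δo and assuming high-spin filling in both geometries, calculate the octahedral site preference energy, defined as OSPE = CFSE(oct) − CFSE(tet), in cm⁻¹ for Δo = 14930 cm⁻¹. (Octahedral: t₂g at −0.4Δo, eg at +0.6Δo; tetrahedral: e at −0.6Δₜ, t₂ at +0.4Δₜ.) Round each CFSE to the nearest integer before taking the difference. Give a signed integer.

Fe sits in group 8; removing 2 electrons leaves Fe²⁺ with 8 − 2 = 6 d electrons.
Octahedral high-spin t2g^4 e_g^2: CFSE = -0.4 × 14930 = -5972 cm⁻¹.
Tetrahedral e^3 t2^3 gives -0.6Δₜ = -0.6 × (4/9) × 14930 = -3981 cm⁻¹.
OSPE = -5972 − (-3981) = -1991 cm⁻¹.

-1991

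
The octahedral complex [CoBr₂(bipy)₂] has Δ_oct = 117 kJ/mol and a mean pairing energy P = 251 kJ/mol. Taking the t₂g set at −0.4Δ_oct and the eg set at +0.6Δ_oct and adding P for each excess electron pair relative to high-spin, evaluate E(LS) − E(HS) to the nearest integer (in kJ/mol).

Ligand charges: 2×(-1) from Br⁻ and 2×(+0) from bipy sum to -2; with overall charge +0, Co is +2.
Co is in group 9, so Co²⁺ is d⁷ (9 − 2 = 7).
High-spin d⁷ fills as t₂g⁵ eg² with CFSE 5(−0.4) + 2(+0.6) = -0.8Δ_oct = -94 kJ/mol.
For low-spin the configuration is t₂g⁶ eg¹: orbital energy -1.8 × 117 = -211 kJ/mol, and 1 additional pair relative to high-spin adds 251 kJ/mol, giving 40 kJ/mol.
Thus E(LS) − E(HS) = 134 kJ/mol.

134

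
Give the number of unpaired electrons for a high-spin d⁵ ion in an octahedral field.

5

Configuration: t2g^3 e_g^2, giving 5 unpaired electrons.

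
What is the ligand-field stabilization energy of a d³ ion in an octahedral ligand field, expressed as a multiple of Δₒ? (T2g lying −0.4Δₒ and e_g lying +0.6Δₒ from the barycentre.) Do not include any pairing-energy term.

-1.2 Δₒ

For octahedral d³ the high- and low-spin configurations coincide.
Configuration: t2g^3 e_g^0.
CFSE = 3(-0.4Δₒ) + 0(0.6Δₒ) = -1.2Δₒ + 0.0Δₒ = -1.2Δₒ.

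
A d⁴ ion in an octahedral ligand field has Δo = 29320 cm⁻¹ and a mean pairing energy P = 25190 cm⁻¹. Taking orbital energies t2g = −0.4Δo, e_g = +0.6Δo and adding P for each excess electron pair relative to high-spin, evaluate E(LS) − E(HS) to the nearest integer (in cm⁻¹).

-4130

High-spin d⁴ fills as t2g^3 e_g^1 with CFSE 3(−0.4) + 1(+0.6) = -0.6Δo = -17592 cm⁻¹.
Low-spin t2g^4 e_g^0 gives -1.6Δo = -46912 cm⁻¹, but forming 1 extra pair costs 1P = 25190 cm⁻¹, so E(LS) = -46912 + 25190 = -21722 cm⁻¹.
E(LS) − E(HS) = -21722 − (-17592) = -4130 cm⁻¹.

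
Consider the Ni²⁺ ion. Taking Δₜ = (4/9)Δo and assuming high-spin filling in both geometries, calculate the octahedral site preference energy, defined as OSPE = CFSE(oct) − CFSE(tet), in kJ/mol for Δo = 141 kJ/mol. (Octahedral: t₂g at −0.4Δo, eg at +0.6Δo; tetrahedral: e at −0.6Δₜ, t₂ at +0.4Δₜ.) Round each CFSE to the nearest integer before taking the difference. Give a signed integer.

Ni sits in group 10; removing 2 electrons leaves Ni²⁺ with 10 − 2 = 8 d electrons.
In an octahedral site d⁸ (HS) is t₂g⁶ eg², giving CFSE(oct) = -1.2Δo = -169 kJ/mol.
In a tetrahedral site the filling is e⁴ t₂⁴: CFSE(tet) = -0.8Δₜ = -0.8 × (4/9)(141) = -50 kJ/mol.
OSPE = -169 − (-50) = -119 kJ/mol.

-119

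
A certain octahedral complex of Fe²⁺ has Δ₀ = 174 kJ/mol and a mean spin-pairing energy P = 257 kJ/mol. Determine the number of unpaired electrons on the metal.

4

Fe²⁺: group 8, so d-count = 8 − 2 = 6.
With Δ₀ < P the complex is high-spin.
Filling d⁶ accordingly: t2g^4 e_g^2.
Unpaired electrons: 4.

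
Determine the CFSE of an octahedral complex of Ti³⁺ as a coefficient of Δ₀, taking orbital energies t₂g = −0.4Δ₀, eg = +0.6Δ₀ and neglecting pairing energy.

Group 4 minus oxidation state +3 gives a d¹ configuration for Ti³⁺.
Configuration: t₂g¹ eg⁰.
CFSE = 1(-0.4Δ₀) + 0(0.6Δ₀) = -0.4Δ₀ + 0.0Δ₀ = -0.4Δ₀.

-0.4 Δ₀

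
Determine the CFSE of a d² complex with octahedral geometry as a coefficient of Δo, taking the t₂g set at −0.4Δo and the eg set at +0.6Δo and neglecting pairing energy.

-0.8 Δo

For octahedral d² the high- and low-spin configurations coincide.
Configuration: t₂g² eg⁰.
CFSE = 2(-0.4Δo) + 0(0.6Δo) = -0.8Δo + 0.0Δo = -0.8Δo.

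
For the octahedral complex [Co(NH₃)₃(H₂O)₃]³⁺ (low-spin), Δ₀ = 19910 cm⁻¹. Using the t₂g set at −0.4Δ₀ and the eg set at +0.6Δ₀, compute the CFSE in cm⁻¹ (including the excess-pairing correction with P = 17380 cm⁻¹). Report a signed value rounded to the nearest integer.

-13024

Ligand charges: 3×(+0) from NH₃ and 3×(+0) from H₂O sum to +0; with overall charge +3, Co is +3.
Co³⁺: group 9, so d-count = 9 − 3 = 6.
The d⁶ electrons fill as t₂g⁶ eg⁰.
Orbital CFSE = 6(-0.4) + 0(0.6) = -2.4Δ₀ = -2.4 × 19910 = -47784 cm⁻¹.
Pairing penalty: 3 pairs vs 1 in the high-spin reference → 2 extra × P = 34760 cm⁻¹.
Overall CFSE = -47784 + 34760 = -13024 cm⁻¹.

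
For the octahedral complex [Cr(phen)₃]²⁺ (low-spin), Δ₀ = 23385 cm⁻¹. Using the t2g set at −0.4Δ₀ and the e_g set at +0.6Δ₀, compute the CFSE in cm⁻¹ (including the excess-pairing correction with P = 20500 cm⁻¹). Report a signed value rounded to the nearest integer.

phen is neutral, so the +2 overall charge sits on Cr: oxidation state +2.
Cr is in group 6, so Cr²⁺ is d⁴ (6 − 2 = 4).
Configuration: t2g^4 e_g^0.
The orbital stabilization is -1.6Δ₀ = -1.6 × 23385 = -37416 cm⁻¹.
Pairing penalty: 1 pair vs 0 in the high-spin reference → 1 extra × P = 20500 cm⁻¹.
Net CFSE = -37416 + 20500 = -16916 cm⁻¹.

-16916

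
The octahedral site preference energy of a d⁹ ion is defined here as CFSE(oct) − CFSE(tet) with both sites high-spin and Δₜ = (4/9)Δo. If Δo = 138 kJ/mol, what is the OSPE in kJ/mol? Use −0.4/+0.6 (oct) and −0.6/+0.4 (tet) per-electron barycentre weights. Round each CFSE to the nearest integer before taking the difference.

Octahedral (high-spin): t₂g⁶ eg³, CFSE = 6(−0.4) + 3(+0.6) = -0.6Δo = -0.6 × 138 = -83 kJ/mol.
Tetrahedral: e⁴ t₂⁵, CFSE = 4(−0.6) + 5(+0.4) = -0.4Δₜ = -0.4 × (4/9) × 138 = -25 kJ/mol.
OSPE = -83 − (-25) = -58 kJ/mol.

-58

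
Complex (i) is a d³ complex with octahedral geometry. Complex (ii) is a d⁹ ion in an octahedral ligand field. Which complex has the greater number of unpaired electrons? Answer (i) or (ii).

(i): t₂g³ eg⁰ → 3 unpaired.
(ii): t2g^6 e_g^3 → 1 unpaired.
So (i) has more unpaired electrons.

(i)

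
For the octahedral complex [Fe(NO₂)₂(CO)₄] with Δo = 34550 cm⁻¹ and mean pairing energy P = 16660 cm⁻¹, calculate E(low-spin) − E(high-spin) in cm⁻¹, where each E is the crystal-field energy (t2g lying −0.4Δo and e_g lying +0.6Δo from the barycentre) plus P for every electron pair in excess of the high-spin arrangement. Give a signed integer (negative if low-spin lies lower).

-35780

Ligand charges: 2×(-1) from NO₂⁻ and 4×(+0) from CO sum to -2; with overall charge +0, Fe is +2.
Group 8 minus oxidation state +2 gives a d⁶ configuration for Fe²⁺.
In the high-spin limit (t2g^4 e_g^2) the orbital term is -0.4Δo = -13820 cm⁻¹, with no excess pairing.
For low-spin the configuration is t2g^6 e_g^0: orbital energy -2.4 × 34550 = -82920 cm⁻¹, and 2 additional pairs relative to high-spin add 33320 cm⁻¹, giving -49600 cm⁻¹.
E(LS) − E(HS) = -49600 − (-13820) = -35780 cm⁻¹.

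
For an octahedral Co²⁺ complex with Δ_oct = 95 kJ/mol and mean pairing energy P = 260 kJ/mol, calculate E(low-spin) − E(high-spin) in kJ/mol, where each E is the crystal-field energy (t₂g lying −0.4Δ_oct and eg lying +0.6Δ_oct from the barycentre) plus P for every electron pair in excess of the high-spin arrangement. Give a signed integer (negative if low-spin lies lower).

165

Co is in group 9, so Co²⁺ is d⁷ (9 − 2 = 7).
High-spin d⁷ fills as t₂g⁵ eg² with CFSE 5(−0.4) + 2(+0.6) = -0.8Δ_oct = -76 kJ/mol.
Low-spin: t₂g⁶ eg¹, orbital CFSE = -1.8Δ_oct = -171 kJ/mol; plus 1 excess pair × P = +260 kJ/mol; total 89 kJ/mol.
E(LS) − E(HS) = 89 − (-76) = 165 kJ/mol.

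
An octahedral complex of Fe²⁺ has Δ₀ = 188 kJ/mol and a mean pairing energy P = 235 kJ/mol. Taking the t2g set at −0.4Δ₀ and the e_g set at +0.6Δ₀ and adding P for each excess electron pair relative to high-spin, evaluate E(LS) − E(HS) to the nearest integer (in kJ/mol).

94

Fe sits in group 8; removing 2 electrons leaves Fe²⁺ with 8 − 2 = 6 d electrons.
In the high-spin limit (t2g^4 e_g^2) the orbital term is -0.4Δ₀ = -75 kJ/mol, with no excess pairing.
Low-spin: t2g^6 e_g^0, orbital CFSE = -2.4Δ₀ = -451 kJ/mol; plus 2 excess pairs × P = +470 kJ/mol; total 19 kJ/mol.
Thus E(LS) − E(HS) = 94 kJ/mol.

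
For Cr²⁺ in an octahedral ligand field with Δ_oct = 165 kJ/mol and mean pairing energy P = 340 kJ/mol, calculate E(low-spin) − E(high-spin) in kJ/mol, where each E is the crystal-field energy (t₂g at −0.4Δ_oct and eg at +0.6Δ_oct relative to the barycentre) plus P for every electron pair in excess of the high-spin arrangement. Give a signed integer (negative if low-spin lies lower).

175

Cr²⁺: group 6, so d-count = 6 − 2 = 4.
High-spin d⁴ fills as t₂g³ eg¹ with CFSE 3(−0.4) + 1(+0.6) = -0.6Δ_oct = -99 kJ/mol.
Low-spin: t₂g⁴ eg⁰, orbital CFSE = -1.6Δ_oct = -264 kJ/mol; plus 1 excess pair × P = +340 kJ/mol; total 76 kJ/mol.
The difference is 76 − (-99) = 175 kJ/mol, so high-spin lies lower.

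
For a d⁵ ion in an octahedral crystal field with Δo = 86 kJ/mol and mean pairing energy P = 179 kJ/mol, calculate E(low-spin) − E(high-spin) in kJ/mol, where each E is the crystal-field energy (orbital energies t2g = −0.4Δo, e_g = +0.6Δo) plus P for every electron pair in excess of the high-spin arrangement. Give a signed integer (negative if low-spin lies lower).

High-spin: t2g^3 e_g^2, CFSE = 0.0Δo = 0 kJ/mol.
Low-spin: t2g^5 e_g^0, orbital CFSE = -2.0Δo = -172 kJ/mol; plus 2 excess pairs × P = +358 kJ/mol; total 186 kJ/mol.
The difference is 186 − (0) = 186 kJ/mol, so high-spin lies lower.

186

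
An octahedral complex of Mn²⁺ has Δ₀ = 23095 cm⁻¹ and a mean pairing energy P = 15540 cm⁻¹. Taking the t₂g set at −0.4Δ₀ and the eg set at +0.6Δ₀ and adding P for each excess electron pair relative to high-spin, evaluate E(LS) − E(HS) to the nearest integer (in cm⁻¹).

Mn is in group 7, so Mn²⁺ is d⁵ (7 − 2 = 5).
High-spin: t₂g³ eg², CFSE = 0.0Δ₀ = 0 cm⁻¹.
Low-spin: t₂g⁵ eg⁰, orbital CFSE = -2.0Δ₀ = -46190 cm⁻¹; plus 2 excess pairs × P = +31080 cm⁻¹; total -15110 cm⁻¹.
E(LS) − E(HS) = -15110 − (0) = -15110 cm⁻¹.

-15110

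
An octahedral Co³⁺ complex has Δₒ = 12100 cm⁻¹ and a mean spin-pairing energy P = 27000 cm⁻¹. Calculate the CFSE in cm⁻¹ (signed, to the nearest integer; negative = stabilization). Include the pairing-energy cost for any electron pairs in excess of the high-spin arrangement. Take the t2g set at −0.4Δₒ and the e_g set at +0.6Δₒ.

Co is in group 9, so Co³⁺ is d⁶ (9 − 3 = 6).
Δₒ < P, so pairing is avoided: the ground state is high-spin.
Filling d⁶ accordingly: t2g^4 e_g^2.
Orbital CFSE = -0.4Δₒ = -0.4 × 12100 = -4840 cm⁻¹.
High-spin has no excess pairs, so no pairing correction applies.

-4840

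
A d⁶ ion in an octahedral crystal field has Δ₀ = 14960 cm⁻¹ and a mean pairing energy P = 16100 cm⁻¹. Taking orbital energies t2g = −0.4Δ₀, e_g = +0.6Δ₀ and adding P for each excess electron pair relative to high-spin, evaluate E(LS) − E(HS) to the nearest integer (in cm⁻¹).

High-spin: t2g^4 e_g^2, CFSE = -0.4Δ₀ = -5984 cm⁻¹.
For low-spin the configuration is t2g^6 e_g^0: orbital energy -2.4 × 14960 = -35904 cm⁻¹, and 2 additional pairs relative to high-spin add 32200 cm⁻¹, giving -3704 cm⁻¹.
The difference is -3704 − (-5984) = 2280 cm⁻¹, so high-spin lies lower.

2280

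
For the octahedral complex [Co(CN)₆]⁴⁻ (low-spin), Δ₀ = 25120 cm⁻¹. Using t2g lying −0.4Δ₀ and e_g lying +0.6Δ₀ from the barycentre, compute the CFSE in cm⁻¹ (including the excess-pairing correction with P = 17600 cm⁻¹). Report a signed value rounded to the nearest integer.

Each CN⁻ contributes -1; 6 × (-1) = -6. With overall charge -4, Co is in the +2 oxidation state.
Group 9 minus oxidation state +2 gives a d⁷ configuration for Co²⁺.
Configuration: t2g^6 e_g^1.
CFSE(orbital) = 6×(-0.4Δ₀) + 1×(0.6Δ₀) = -1.8Δ₀; with Δ₀ = 25120 cm⁻¹ that is -45216 cm⁻¹.
Relative to high-spin t2g^5 e_g^2 (2 paired), the low-spin configuration has 1 additional pair, contributing +1 × 17600 = +17600 cm⁻¹.
Combining: -45216 + 17600 = -27616 cm⁻¹.

-27616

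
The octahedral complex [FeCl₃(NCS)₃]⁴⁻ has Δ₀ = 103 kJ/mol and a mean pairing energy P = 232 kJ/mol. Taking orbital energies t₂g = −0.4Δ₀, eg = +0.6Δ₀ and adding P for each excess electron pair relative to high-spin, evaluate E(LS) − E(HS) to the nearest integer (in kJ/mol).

258

Ligand charges: 3×(-1) from Cl⁻ and 3×(-1) from NCS⁻ sum to -6; with overall charge -4, Fe is +2.
Fe sits in group 8; removing 2 electrons leaves Fe²⁺ with 8 − 2 = 6 d electrons.
High-spin d⁶ fills as t₂g⁴ eg² with CFSE 4(−0.4) + 2(+0.6) = -0.4Δ₀ = -41 kJ/mol.
For low-spin the configuration is t₂g⁶ eg⁰: orbital energy -2.4 × 103 = -247 kJ/mol, and 2 additional pairs relative to high-spin add 464 kJ/mol, giving 217 kJ/mol.
E(LS) − E(HS) = 217 − (-41) = 258 kJ/mol.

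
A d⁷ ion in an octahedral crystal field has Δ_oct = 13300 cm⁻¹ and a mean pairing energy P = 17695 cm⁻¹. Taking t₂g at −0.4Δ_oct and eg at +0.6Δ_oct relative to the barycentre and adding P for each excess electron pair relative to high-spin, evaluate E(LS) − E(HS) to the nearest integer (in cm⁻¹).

4395

High-spin: t₂g⁵ eg², CFSE = -0.8Δ_oct = -10640 cm⁻¹.
For low-spin the configuration is t₂g⁶ eg¹: orbital energy -1.8 × 13300 = -23940 cm⁻¹, and 1 additional pair relative to high-spin adds 17695 cm⁻¹, giving -6245 cm⁻¹.
Thus E(LS) − E(HS) = 4395 cm⁻¹.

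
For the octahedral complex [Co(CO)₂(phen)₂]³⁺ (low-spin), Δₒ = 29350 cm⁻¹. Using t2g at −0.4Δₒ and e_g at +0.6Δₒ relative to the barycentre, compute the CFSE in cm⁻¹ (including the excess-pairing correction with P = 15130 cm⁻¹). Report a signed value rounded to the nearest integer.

Ligand charges: 2×(+0) from CO and 2×(+0) from phen sum to +0; with overall charge +3, Co is +3.
Group 9 minus oxidation state +3 gives a d⁶ configuration for Co³⁺.
The d⁶ electrons fill as t2g^6 e_g^0.
Orbital CFSE = 6(-0.4) + 0(0.6) = -2.4Δₒ = -2.4 × 29350 = -70440 cm⁻¹.
Pairing penalty: 3 pairs vs 1 in the high-spin reference → 2 extra × P = 30260 cm⁻¹.
Combining: -70440 + 30260 = -40180 cm⁻¹.

-40180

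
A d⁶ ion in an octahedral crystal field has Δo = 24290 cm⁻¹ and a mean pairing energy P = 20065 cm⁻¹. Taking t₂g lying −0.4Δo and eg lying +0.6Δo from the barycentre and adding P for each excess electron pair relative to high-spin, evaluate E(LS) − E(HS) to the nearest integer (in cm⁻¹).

In the high-spin limit (t₂g⁴ eg²) the orbital term is -0.4Δo = -9716 cm⁻¹, with no excess pairing.
Low-spin: t₂g⁶ eg⁰, orbital CFSE = -2.4Δo = -58296 cm⁻¹; plus 2 excess pairs × P = +40130 cm⁻¹; total -18166 cm⁻¹.
Thus E(LS) − E(HS) = -8450 cm⁻¹.

-8450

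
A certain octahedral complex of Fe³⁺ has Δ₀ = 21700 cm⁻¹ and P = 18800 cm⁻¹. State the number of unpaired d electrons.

Fe sits in group 8; removing 3 electrons leaves Fe³⁺ with 8 − 3 = 5 d electrons.
Here Δ₀ > P (21700 > 18800), so the low-spin state is favoured.
That gives t2g^5 e_g^0.
Unpaired electrons: 1.

1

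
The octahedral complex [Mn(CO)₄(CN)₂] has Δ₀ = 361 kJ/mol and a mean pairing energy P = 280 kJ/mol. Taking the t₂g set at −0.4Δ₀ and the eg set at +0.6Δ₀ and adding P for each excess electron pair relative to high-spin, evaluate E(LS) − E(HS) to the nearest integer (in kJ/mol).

Ligand charges: 4×(+0) from CO and 2×(-1) from CN⁻ sum to -2; with overall charge +0, Mn is +2.
Mn²⁺: group 7, so d-count = 7 − 2 = 5.
High-spin d⁵ fills as t₂g³ eg² with CFSE 3(−0.4) + 2(+0.6) = 0.0Δ₀ = 0 kJ/mol.
For low-spin the configuration is t₂g⁵ eg⁰: orbital energy -2.0 × 361 = -722 kJ/mol, and 2 additional pairs relative to high-spin add 560 kJ/mol, giving -162 kJ/mol.
E(LS) − E(HS) = -162 − (0) = -162 kJ/mol.

-162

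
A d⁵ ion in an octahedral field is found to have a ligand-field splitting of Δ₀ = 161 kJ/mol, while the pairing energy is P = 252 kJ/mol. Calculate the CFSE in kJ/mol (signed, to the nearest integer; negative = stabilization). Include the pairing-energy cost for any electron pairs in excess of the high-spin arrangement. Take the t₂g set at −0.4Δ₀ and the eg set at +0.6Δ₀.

0

Δ₀ < P, so pairing is avoided: the ground state is high-spin.
That gives t₂g³ eg².
Orbital CFSE = 0.0Δ₀ = 0.0 × 161 = 0 kJ/mol.
High-spin has no excess pairs, so no pairing correction applies.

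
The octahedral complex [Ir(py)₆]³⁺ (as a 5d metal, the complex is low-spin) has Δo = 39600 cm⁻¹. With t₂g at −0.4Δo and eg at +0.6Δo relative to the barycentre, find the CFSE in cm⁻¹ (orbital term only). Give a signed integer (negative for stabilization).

-95040

py is neutral, so the +3 overall charge sits on Ir: oxidation state +3.
Group 9 minus oxidation state +3 gives a d⁶ configuration for Ir³⁺.
The d⁶ electrons fill as t₂g⁶ eg⁰.
Orbital CFSE = 6(-0.4) + 0(0.6) = -2.4Δo = -2.4 × 39600 = -95040 cm⁻¹.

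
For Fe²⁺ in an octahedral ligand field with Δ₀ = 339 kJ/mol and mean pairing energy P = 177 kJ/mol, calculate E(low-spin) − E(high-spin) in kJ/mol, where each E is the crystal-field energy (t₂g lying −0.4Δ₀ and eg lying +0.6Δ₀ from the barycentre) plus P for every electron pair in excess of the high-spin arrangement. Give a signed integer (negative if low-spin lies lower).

-324

Group 8 minus oxidation state +2 gives a d⁶ configuration for Fe²⁺.
In the high-spin limit (t₂g⁴ eg²) the orbital term is -0.4Δ₀ = -136 kJ/mol, with no excess pairing.
Low-spin: t₂g⁶ eg⁰, orbital CFSE = -2.4Δ₀ = -814 kJ/mol; plus 2 excess pairs × P = +354 kJ/mol; total -460 kJ/mol.
E(LS) − E(HS) = -460 − (-136) = -324 kJ/mol.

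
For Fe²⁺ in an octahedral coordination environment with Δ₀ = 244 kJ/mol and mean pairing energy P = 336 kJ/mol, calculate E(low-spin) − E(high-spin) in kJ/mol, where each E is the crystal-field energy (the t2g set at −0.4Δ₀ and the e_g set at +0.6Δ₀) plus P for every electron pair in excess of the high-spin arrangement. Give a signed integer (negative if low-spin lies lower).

184

Fe sits in group 8; removing 2 electrons leaves Fe²⁺ with 8 − 2 = 6 d electrons.
High-spin: t2g^4 e_g^2, CFSE = -0.4Δ₀ = -98 kJ/mol.
For low-spin the configuration is t2g^6 e_g^0: orbital energy -2.4 × 244 = -586 kJ/mol, and 2 additional pairs relative to high-spin add 672 kJ/mol, giving 86 kJ/mol.
The difference is 86 − (-98) = 184 kJ/mol, so high-spin lies lower.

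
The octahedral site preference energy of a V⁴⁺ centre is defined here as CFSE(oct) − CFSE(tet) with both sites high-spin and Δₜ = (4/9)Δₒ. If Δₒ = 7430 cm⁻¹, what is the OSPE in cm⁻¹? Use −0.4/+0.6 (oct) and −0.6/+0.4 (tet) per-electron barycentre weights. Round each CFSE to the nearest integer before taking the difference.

-991

V is in group 5, so V⁴⁺ is d¹ (5 − 4 = 1).
Octahedral high-spin t2g^1 e_g^0: CFSE = -0.4 × 7430 = -2972 cm⁻¹.
In a tetrahedral site the filling is e^1 t2^0: CFSE(tet) = -0.6Δₜ = -0.6 × (4/9)(7430) = -1981 cm⁻¹.
OSPE = -2972 − (-1981) = -991 cm⁻¹.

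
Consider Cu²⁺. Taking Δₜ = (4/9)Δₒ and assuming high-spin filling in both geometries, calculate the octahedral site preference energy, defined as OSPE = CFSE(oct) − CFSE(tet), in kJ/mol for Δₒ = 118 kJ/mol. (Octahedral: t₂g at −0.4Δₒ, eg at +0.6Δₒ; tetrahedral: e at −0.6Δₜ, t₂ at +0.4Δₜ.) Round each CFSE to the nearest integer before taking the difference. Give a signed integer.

Cu²⁺: group 11, so d-count = 11 − 2 = 9.
Octahedral high-spin t₂g⁶ eg³: CFSE = -0.6 × 118 = -71 kJ/mol.
Tetrahedral: e⁴ t₂⁵, CFSE = 4(−0.6) + 5(+0.4) = -0.4Δₜ = -0.4 × (4/9) × 118 = -21 kJ/mol.
OSPE = CFSE(oct) − CFSE(tet) = -71 − (-21) = -50 kJ/mol.

-50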